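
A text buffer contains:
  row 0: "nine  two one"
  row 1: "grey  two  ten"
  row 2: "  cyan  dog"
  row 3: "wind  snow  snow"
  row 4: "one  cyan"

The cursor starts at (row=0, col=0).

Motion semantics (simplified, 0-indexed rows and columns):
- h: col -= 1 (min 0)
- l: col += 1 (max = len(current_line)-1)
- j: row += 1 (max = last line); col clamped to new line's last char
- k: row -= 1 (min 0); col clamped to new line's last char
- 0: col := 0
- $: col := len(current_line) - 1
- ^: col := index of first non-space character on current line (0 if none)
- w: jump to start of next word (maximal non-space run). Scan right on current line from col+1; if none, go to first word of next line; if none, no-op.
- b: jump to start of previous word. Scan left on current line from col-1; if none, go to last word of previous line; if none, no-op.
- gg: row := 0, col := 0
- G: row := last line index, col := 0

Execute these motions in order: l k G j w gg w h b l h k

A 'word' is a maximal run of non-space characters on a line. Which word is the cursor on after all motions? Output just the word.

Answer: nine

Derivation:
After 1 (l): row=0 col=1 char='i'
After 2 (k): row=0 col=1 char='i'
After 3 (G): row=4 col=0 char='o'
After 4 (j): row=4 col=0 char='o'
After 5 (w): row=4 col=5 char='c'
After 6 (gg): row=0 col=0 char='n'
After 7 (w): row=0 col=6 char='t'
After 8 (h): row=0 col=5 char='_'
After 9 (b): row=0 col=0 char='n'
After 10 (l): row=0 col=1 char='i'
After 11 (h): row=0 col=0 char='n'
After 12 (k): row=0 col=0 char='n'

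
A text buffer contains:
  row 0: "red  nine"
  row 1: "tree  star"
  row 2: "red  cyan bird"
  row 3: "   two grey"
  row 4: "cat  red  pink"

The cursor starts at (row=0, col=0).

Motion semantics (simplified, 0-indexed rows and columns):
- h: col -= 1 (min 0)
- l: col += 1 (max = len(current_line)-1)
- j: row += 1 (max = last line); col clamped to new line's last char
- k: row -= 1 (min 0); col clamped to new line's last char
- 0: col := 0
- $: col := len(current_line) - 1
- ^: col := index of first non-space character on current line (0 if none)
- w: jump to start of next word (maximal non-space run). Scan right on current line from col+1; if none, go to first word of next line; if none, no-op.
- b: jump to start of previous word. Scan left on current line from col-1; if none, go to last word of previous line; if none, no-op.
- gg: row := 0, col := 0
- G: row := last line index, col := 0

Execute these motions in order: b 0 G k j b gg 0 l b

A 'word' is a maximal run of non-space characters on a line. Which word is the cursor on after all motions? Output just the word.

Answer: red

Derivation:
After 1 (b): row=0 col=0 char='r'
After 2 (0): row=0 col=0 char='r'
After 3 (G): row=4 col=0 char='c'
After 4 (k): row=3 col=0 char='_'
After 5 (j): row=4 col=0 char='c'
After 6 (b): row=3 col=7 char='g'
After 7 (gg): row=0 col=0 char='r'
After 8 (0): row=0 col=0 char='r'
After 9 (l): row=0 col=1 char='e'
After 10 (b): row=0 col=0 char='r'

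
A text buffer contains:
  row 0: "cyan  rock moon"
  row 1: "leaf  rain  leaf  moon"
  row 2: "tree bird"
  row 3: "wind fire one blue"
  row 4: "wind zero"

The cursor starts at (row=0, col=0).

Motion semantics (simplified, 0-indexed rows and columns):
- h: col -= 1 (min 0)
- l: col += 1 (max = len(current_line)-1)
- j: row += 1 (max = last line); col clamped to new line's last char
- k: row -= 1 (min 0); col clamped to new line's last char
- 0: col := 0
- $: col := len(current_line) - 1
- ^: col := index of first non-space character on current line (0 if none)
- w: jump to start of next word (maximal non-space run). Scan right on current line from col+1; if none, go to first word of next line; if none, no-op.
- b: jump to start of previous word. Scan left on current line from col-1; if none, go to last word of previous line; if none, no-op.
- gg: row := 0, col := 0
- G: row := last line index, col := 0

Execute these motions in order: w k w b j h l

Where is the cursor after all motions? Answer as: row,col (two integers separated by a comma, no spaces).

After 1 (w): row=0 col=6 char='r'
After 2 (k): row=0 col=6 char='r'
After 3 (w): row=0 col=11 char='m'
After 4 (b): row=0 col=6 char='r'
After 5 (j): row=1 col=6 char='r'
After 6 (h): row=1 col=5 char='_'
After 7 (l): row=1 col=6 char='r'

Answer: 1,6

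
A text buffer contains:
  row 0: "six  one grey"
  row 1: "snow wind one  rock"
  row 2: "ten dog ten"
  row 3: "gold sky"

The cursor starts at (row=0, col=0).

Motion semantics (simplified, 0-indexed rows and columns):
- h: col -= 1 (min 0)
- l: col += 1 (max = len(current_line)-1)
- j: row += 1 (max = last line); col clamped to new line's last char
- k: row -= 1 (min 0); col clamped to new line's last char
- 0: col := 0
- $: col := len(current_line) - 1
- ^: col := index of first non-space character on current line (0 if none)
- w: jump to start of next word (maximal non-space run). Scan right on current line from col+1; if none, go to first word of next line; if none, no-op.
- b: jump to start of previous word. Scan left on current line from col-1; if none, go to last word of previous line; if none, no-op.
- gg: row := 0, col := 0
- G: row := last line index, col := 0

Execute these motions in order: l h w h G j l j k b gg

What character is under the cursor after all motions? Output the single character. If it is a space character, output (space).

Answer: s

Derivation:
After 1 (l): row=0 col=1 char='i'
After 2 (h): row=0 col=0 char='s'
After 3 (w): row=0 col=5 char='o'
After 4 (h): row=0 col=4 char='_'
After 5 (G): row=3 col=0 char='g'
After 6 (j): row=3 col=0 char='g'
After 7 (l): row=3 col=1 char='o'
After 8 (j): row=3 col=1 char='o'
After 9 (k): row=2 col=1 char='e'
After 10 (b): row=2 col=0 char='t'
After 11 (gg): row=0 col=0 char='s'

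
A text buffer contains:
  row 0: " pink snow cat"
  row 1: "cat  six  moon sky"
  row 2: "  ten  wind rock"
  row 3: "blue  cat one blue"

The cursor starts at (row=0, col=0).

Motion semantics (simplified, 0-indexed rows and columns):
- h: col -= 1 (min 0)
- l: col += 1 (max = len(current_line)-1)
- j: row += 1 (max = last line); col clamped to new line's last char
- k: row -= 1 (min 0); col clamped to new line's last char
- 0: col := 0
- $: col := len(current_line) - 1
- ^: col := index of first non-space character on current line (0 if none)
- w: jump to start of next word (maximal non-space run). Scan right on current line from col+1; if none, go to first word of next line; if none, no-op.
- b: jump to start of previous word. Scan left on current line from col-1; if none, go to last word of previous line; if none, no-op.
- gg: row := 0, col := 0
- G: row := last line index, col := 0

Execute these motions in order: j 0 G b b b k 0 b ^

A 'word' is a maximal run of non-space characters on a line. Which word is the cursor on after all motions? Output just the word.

After 1 (j): row=1 col=0 char='c'
After 2 (0): row=1 col=0 char='c'
After 3 (G): row=3 col=0 char='b'
After 4 (b): row=2 col=12 char='r'
After 5 (b): row=2 col=7 char='w'
After 6 (b): row=2 col=2 char='t'
After 7 (k): row=1 col=2 char='t'
After 8 (0): row=1 col=0 char='c'
After 9 (b): row=0 col=11 char='c'
After 10 (^): row=0 col=1 char='p'

Answer: pink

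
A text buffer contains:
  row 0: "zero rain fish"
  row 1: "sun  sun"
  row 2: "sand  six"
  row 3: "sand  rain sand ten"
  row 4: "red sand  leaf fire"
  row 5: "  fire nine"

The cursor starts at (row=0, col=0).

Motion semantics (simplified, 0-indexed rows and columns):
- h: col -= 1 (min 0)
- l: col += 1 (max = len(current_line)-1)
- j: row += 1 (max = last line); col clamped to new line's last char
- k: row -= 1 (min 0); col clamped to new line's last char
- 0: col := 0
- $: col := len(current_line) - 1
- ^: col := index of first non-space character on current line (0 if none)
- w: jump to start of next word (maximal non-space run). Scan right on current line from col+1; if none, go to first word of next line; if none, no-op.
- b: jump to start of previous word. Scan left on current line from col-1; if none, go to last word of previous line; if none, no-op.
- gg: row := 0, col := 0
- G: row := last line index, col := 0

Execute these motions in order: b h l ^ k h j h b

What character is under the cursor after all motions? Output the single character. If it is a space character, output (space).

After 1 (b): row=0 col=0 char='z'
After 2 (h): row=0 col=0 char='z'
After 3 (l): row=0 col=1 char='e'
After 4 (^): row=0 col=0 char='z'
After 5 (k): row=0 col=0 char='z'
After 6 (h): row=0 col=0 char='z'
After 7 (j): row=1 col=0 char='s'
After 8 (h): row=1 col=0 char='s'
After 9 (b): row=0 col=10 char='f'

Answer: f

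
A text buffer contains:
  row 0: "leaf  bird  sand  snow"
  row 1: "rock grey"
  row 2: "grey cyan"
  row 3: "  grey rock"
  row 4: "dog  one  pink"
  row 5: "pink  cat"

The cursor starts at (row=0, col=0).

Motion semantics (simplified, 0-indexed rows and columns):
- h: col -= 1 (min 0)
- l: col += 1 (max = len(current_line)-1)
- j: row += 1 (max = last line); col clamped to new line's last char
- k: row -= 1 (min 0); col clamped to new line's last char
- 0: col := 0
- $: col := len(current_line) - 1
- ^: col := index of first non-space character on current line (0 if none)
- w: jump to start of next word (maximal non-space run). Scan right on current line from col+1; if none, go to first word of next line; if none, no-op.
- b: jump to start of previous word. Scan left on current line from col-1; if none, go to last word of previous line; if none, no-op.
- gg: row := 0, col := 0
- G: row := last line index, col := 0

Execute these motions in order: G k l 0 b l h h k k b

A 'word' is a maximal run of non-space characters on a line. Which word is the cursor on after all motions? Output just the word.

Answer: grey

Derivation:
After 1 (G): row=5 col=0 char='p'
After 2 (k): row=4 col=0 char='d'
After 3 (l): row=4 col=1 char='o'
After 4 (0): row=4 col=0 char='d'
After 5 (b): row=3 col=7 char='r'
After 6 (l): row=3 col=8 char='o'
After 7 (h): row=3 col=7 char='r'
After 8 (h): row=3 col=6 char='_'
After 9 (k): row=2 col=6 char='y'
After 10 (k): row=1 col=6 char='r'
After 11 (b): row=1 col=5 char='g'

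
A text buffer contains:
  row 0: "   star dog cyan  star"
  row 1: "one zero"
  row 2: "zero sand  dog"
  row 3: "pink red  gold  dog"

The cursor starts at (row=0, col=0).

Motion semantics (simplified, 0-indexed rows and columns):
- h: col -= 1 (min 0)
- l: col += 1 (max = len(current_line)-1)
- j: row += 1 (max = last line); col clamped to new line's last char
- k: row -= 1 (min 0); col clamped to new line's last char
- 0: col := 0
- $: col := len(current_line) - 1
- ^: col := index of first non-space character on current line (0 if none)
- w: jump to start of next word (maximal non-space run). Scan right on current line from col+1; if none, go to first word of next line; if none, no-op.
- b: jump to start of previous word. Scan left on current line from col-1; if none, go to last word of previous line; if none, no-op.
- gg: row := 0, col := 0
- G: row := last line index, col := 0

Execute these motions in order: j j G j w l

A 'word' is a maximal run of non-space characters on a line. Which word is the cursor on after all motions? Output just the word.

After 1 (j): row=1 col=0 char='o'
After 2 (j): row=2 col=0 char='z'
After 3 (G): row=3 col=0 char='p'
After 4 (j): row=3 col=0 char='p'
After 5 (w): row=3 col=5 char='r'
After 6 (l): row=3 col=6 char='e'

Answer: red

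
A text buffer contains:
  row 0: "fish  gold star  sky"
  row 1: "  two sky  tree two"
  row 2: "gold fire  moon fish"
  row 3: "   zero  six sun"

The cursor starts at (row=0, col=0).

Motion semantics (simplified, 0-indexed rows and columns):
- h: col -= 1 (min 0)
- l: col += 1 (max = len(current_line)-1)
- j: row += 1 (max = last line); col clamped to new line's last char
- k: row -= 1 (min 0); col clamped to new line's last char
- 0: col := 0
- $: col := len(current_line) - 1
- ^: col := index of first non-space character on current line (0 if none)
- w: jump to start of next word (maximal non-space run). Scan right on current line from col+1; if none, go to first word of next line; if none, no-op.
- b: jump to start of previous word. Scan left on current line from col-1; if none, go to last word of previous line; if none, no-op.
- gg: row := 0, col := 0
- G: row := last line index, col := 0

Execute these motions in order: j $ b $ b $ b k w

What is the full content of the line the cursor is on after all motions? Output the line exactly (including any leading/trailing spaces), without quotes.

After 1 (j): row=1 col=0 char='_'
After 2 ($): row=1 col=18 char='o'
After 3 (b): row=1 col=16 char='t'
After 4 ($): row=1 col=18 char='o'
After 5 (b): row=1 col=16 char='t'
After 6 ($): row=1 col=18 char='o'
After 7 (b): row=1 col=16 char='t'
After 8 (k): row=0 col=16 char='_'
After 9 (w): row=0 col=17 char='s'

Answer: fish  gold star  sky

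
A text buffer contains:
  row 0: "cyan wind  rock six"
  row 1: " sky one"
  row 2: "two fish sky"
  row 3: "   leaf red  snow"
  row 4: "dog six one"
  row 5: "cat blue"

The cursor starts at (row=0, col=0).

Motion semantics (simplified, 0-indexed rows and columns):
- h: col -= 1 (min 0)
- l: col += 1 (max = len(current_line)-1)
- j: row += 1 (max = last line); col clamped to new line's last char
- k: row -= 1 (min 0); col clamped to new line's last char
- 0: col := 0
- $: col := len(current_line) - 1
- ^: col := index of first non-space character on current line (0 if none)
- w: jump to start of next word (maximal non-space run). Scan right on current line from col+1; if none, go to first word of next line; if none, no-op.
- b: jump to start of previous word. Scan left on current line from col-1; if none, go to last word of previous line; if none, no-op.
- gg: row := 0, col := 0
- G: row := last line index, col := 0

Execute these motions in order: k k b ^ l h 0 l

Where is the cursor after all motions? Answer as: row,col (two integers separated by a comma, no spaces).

After 1 (k): row=0 col=0 char='c'
After 2 (k): row=0 col=0 char='c'
After 3 (b): row=0 col=0 char='c'
After 4 (^): row=0 col=0 char='c'
After 5 (l): row=0 col=1 char='y'
After 6 (h): row=0 col=0 char='c'
After 7 (0): row=0 col=0 char='c'
After 8 (l): row=0 col=1 char='y'

Answer: 0,1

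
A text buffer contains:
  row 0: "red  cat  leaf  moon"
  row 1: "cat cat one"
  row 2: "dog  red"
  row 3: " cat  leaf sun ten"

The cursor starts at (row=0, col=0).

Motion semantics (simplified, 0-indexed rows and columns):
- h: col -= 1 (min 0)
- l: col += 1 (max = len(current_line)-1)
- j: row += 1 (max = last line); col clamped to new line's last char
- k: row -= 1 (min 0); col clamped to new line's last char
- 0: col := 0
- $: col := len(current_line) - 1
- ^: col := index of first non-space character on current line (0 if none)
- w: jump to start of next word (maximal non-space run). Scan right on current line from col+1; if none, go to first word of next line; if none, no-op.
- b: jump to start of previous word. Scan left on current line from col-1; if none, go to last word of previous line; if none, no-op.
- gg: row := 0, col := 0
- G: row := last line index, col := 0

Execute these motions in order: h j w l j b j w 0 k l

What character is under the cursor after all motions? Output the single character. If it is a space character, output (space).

After 1 (h): row=0 col=0 char='r'
After 2 (j): row=1 col=0 char='c'
After 3 (w): row=1 col=4 char='c'
After 4 (l): row=1 col=5 char='a'
After 5 (j): row=2 col=5 char='r'
After 6 (b): row=2 col=0 char='d'
After 7 (j): row=3 col=0 char='_'
After 8 (w): row=3 col=1 char='c'
After 9 (0): row=3 col=0 char='_'
After 10 (k): row=2 col=0 char='d'
After 11 (l): row=2 col=1 char='o'

Answer: o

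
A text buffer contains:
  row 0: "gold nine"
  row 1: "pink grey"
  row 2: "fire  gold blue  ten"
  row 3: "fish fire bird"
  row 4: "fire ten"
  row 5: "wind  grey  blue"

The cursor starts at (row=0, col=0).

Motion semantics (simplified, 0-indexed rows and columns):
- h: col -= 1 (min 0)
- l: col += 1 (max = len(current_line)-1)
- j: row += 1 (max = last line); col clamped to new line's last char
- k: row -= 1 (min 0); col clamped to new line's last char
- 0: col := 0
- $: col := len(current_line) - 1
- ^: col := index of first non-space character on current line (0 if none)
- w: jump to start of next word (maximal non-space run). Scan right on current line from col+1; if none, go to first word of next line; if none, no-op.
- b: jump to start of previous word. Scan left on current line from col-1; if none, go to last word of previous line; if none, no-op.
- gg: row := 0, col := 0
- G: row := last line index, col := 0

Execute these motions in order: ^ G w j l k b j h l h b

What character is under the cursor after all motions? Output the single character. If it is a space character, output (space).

Answer: w

Derivation:
After 1 (^): row=0 col=0 char='g'
After 2 (G): row=5 col=0 char='w'
After 3 (w): row=5 col=6 char='g'
After 4 (j): row=5 col=6 char='g'
After 5 (l): row=5 col=7 char='r'
After 6 (k): row=4 col=7 char='n'
After 7 (b): row=4 col=5 char='t'
After 8 (j): row=5 col=5 char='_'
After 9 (h): row=5 col=4 char='_'
After 10 (l): row=5 col=5 char='_'
After 11 (h): row=5 col=4 char='_'
After 12 (b): row=5 col=0 char='w'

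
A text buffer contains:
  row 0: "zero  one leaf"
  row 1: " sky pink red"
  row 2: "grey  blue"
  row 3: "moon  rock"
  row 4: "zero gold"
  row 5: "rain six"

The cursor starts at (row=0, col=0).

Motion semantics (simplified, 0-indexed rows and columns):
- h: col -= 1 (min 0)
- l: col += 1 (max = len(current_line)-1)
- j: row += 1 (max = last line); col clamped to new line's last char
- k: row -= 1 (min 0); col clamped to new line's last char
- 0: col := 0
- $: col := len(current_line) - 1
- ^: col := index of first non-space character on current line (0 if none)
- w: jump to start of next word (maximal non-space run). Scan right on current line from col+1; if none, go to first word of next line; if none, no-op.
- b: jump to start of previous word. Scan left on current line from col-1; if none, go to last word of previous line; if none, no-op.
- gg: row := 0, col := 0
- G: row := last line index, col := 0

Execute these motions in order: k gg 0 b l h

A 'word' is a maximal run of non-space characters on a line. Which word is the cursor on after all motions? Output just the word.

After 1 (k): row=0 col=0 char='z'
After 2 (gg): row=0 col=0 char='z'
After 3 (0): row=0 col=0 char='z'
After 4 (b): row=0 col=0 char='z'
After 5 (l): row=0 col=1 char='e'
After 6 (h): row=0 col=0 char='z'

Answer: zero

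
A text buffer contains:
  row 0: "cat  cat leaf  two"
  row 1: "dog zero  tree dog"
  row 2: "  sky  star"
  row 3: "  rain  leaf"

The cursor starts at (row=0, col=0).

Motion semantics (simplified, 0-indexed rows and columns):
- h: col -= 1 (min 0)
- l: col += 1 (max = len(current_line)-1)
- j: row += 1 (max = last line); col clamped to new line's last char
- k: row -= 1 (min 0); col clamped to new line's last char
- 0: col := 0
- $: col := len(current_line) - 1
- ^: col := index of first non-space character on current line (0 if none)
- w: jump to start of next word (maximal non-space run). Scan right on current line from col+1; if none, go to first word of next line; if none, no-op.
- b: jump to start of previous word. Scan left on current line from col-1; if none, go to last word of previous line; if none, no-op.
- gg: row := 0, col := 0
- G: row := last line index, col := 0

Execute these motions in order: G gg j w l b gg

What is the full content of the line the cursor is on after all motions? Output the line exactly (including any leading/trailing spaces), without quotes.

After 1 (G): row=3 col=0 char='_'
After 2 (gg): row=0 col=0 char='c'
After 3 (j): row=1 col=0 char='d'
After 4 (w): row=1 col=4 char='z'
After 5 (l): row=1 col=5 char='e'
After 6 (b): row=1 col=4 char='z'
After 7 (gg): row=0 col=0 char='c'

Answer: cat  cat leaf  two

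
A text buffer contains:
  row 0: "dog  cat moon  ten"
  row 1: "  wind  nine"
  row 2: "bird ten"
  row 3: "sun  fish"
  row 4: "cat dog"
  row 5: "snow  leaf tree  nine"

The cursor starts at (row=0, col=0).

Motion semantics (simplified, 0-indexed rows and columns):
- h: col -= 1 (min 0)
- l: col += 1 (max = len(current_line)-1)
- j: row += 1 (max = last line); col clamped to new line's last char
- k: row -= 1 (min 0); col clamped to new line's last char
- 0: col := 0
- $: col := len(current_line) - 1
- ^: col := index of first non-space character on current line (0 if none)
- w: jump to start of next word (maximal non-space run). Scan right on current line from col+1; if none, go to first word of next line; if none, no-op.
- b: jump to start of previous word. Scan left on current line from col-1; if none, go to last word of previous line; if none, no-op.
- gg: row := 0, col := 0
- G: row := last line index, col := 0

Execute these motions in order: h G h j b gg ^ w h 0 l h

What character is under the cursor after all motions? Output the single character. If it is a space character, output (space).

Answer: d

Derivation:
After 1 (h): row=0 col=0 char='d'
After 2 (G): row=5 col=0 char='s'
After 3 (h): row=5 col=0 char='s'
After 4 (j): row=5 col=0 char='s'
After 5 (b): row=4 col=4 char='d'
After 6 (gg): row=0 col=0 char='d'
After 7 (^): row=0 col=0 char='d'
After 8 (w): row=0 col=5 char='c'
After 9 (h): row=0 col=4 char='_'
After 10 (0): row=0 col=0 char='d'
After 11 (l): row=0 col=1 char='o'
After 12 (h): row=0 col=0 char='d'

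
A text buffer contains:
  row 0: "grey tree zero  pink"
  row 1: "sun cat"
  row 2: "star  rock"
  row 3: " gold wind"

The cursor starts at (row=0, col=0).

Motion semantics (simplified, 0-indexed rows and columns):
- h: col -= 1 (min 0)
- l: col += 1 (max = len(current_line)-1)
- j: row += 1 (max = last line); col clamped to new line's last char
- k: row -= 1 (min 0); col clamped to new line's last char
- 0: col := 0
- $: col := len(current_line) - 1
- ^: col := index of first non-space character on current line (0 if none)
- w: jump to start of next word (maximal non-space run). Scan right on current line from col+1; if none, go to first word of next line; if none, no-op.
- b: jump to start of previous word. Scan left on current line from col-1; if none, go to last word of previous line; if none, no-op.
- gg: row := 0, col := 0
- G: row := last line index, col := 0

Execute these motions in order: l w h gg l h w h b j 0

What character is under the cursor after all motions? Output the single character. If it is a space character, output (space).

After 1 (l): row=0 col=1 char='r'
After 2 (w): row=0 col=5 char='t'
After 3 (h): row=0 col=4 char='_'
After 4 (gg): row=0 col=0 char='g'
After 5 (l): row=0 col=1 char='r'
After 6 (h): row=0 col=0 char='g'
After 7 (w): row=0 col=5 char='t'
After 8 (h): row=0 col=4 char='_'
After 9 (b): row=0 col=0 char='g'
After 10 (j): row=1 col=0 char='s'
After 11 (0): row=1 col=0 char='s'

Answer: s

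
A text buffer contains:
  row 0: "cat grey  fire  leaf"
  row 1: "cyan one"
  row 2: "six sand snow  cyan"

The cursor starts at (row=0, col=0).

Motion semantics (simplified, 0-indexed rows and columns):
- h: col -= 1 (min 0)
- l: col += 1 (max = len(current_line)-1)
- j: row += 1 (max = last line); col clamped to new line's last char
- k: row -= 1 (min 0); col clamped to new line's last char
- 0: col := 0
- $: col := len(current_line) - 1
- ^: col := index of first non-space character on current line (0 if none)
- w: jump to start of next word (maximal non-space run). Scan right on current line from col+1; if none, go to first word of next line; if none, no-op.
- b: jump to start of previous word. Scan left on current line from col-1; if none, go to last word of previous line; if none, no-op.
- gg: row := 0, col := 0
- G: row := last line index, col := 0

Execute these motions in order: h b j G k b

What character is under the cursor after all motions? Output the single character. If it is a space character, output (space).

Answer: l

Derivation:
After 1 (h): row=0 col=0 char='c'
After 2 (b): row=0 col=0 char='c'
After 3 (j): row=1 col=0 char='c'
After 4 (G): row=2 col=0 char='s'
After 5 (k): row=1 col=0 char='c'
After 6 (b): row=0 col=16 char='l'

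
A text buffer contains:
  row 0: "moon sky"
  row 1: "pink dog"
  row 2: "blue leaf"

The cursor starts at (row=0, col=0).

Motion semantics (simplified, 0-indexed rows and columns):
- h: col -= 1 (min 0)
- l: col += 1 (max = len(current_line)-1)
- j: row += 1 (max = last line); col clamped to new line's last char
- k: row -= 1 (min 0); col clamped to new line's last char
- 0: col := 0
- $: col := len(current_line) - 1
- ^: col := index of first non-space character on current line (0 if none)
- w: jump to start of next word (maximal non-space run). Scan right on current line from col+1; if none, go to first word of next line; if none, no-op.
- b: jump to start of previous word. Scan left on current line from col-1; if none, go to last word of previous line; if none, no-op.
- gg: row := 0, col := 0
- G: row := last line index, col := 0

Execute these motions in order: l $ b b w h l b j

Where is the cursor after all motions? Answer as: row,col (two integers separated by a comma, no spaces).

After 1 (l): row=0 col=1 char='o'
After 2 ($): row=0 col=7 char='y'
After 3 (b): row=0 col=5 char='s'
After 4 (b): row=0 col=0 char='m'
After 5 (w): row=0 col=5 char='s'
After 6 (h): row=0 col=4 char='_'
After 7 (l): row=0 col=5 char='s'
After 8 (b): row=0 col=0 char='m'
After 9 (j): row=1 col=0 char='p'

Answer: 1,0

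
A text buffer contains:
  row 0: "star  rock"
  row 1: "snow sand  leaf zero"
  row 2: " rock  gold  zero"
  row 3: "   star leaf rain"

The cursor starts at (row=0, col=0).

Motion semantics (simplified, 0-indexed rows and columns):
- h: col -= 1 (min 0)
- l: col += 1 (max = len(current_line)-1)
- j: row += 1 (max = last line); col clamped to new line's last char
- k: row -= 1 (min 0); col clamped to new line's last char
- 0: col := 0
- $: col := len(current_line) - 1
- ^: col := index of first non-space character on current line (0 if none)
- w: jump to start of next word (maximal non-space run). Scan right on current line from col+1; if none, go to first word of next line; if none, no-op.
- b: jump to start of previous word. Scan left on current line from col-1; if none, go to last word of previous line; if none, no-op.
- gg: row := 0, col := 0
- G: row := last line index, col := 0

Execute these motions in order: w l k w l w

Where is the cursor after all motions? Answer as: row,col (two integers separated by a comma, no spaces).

After 1 (w): row=0 col=6 char='r'
After 2 (l): row=0 col=7 char='o'
After 3 (k): row=0 col=7 char='o'
After 4 (w): row=1 col=0 char='s'
After 5 (l): row=1 col=1 char='n'
After 6 (w): row=1 col=5 char='s'

Answer: 1,5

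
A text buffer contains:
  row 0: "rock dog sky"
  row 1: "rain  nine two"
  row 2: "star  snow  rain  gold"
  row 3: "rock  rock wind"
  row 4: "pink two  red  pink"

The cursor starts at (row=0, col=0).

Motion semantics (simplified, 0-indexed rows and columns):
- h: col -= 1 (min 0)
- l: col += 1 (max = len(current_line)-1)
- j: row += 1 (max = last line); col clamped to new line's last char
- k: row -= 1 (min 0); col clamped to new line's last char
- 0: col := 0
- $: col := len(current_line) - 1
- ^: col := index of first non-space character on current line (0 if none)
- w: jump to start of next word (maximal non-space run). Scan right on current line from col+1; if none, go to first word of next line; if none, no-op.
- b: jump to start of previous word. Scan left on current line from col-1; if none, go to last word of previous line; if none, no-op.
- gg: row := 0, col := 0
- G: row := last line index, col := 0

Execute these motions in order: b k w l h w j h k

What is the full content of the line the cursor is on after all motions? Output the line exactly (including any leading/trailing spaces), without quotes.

After 1 (b): row=0 col=0 char='r'
After 2 (k): row=0 col=0 char='r'
After 3 (w): row=0 col=5 char='d'
After 4 (l): row=0 col=6 char='o'
After 5 (h): row=0 col=5 char='d'
After 6 (w): row=0 col=9 char='s'
After 7 (j): row=1 col=9 char='e'
After 8 (h): row=1 col=8 char='n'
After 9 (k): row=0 col=8 char='_'

Answer: rock dog sky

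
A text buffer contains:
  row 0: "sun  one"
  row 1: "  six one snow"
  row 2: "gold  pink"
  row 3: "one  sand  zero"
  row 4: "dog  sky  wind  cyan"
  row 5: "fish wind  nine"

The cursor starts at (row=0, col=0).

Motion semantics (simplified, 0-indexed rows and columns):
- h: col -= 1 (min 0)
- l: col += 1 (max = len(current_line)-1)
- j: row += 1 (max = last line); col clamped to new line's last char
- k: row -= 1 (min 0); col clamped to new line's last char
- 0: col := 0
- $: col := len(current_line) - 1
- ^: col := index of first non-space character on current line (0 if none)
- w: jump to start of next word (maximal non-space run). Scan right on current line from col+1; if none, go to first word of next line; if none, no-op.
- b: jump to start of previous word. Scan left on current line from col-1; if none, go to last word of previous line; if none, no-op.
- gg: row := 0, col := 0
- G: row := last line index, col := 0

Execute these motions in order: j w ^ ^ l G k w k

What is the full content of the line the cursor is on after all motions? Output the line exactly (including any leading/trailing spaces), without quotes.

Answer: one  sand  zero

Derivation:
After 1 (j): row=1 col=0 char='_'
After 2 (w): row=1 col=2 char='s'
After 3 (^): row=1 col=2 char='s'
After 4 (^): row=1 col=2 char='s'
After 5 (l): row=1 col=3 char='i'
After 6 (G): row=5 col=0 char='f'
After 7 (k): row=4 col=0 char='d'
After 8 (w): row=4 col=5 char='s'
After 9 (k): row=3 col=5 char='s'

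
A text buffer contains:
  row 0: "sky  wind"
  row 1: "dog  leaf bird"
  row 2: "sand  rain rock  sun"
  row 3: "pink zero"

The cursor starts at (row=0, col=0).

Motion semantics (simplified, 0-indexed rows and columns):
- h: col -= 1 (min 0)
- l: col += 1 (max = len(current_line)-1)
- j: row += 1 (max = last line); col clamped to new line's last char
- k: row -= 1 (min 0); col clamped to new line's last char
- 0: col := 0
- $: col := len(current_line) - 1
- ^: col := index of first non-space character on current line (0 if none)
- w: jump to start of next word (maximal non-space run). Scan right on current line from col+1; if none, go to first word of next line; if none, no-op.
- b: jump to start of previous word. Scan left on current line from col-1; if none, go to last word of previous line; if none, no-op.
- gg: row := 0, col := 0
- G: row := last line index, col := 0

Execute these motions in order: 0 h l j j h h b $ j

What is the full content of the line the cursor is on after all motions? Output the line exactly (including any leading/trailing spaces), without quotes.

Answer: sand  rain rock  sun

Derivation:
After 1 (0): row=0 col=0 char='s'
After 2 (h): row=0 col=0 char='s'
After 3 (l): row=0 col=1 char='k'
After 4 (j): row=1 col=1 char='o'
After 5 (j): row=2 col=1 char='a'
After 6 (h): row=2 col=0 char='s'
After 7 (h): row=2 col=0 char='s'
After 8 (b): row=1 col=10 char='b'
After 9 ($): row=1 col=13 char='d'
After 10 (j): row=2 col=13 char='c'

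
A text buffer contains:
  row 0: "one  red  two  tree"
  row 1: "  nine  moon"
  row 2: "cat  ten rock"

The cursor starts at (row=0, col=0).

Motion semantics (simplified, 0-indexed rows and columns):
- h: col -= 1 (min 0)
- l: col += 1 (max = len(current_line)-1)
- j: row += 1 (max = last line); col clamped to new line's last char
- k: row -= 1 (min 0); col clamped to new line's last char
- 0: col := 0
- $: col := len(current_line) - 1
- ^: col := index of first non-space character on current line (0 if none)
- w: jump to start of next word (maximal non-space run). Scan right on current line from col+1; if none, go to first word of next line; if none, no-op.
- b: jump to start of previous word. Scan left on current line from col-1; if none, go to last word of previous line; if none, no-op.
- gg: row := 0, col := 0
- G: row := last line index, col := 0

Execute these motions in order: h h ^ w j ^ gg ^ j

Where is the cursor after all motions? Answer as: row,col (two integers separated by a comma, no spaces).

Answer: 1,0

Derivation:
After 1 (h): row=0 col=0 char='o'
After 2 (h): row=0 col=0 char='o'
After 3 (^): row=0 col=0 char='o'
After 4 (w): row=0 col=5 char='r'
After 5 (j): row=1 col=5 char='e'
After 6 (^): row=1 col=2 char='n'
After 7 (gg): row=0 col=0 char='o'
After 8 (^): row=0 col=0 char='o'
After 9 (j): row=1 col=0 char='_'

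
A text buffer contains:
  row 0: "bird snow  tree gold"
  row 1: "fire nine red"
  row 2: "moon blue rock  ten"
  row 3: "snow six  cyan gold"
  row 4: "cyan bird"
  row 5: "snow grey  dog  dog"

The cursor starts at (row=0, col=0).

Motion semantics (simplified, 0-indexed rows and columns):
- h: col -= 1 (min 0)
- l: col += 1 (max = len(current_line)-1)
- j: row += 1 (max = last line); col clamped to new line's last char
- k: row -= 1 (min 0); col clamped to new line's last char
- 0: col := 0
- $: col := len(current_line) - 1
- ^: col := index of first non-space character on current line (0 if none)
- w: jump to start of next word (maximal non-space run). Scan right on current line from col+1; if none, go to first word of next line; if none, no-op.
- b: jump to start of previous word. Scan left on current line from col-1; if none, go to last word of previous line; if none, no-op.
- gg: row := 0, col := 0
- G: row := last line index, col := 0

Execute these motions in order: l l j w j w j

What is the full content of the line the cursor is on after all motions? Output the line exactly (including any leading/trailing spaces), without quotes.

After 1 (l): row=0 col=1 char='i'
After 2 (l): row=0 col=2 char='r'
After 3 (j): row=1 col=2 char='r'
After 4 (w): row=1 col=5 char='n'
After 5 (j): row=2 col=5 char='b'
After 6 (w): row=2 col=10 char='r'
After 7 (j): row=3 col=10 char='c'

Answer: snow six  cyan gold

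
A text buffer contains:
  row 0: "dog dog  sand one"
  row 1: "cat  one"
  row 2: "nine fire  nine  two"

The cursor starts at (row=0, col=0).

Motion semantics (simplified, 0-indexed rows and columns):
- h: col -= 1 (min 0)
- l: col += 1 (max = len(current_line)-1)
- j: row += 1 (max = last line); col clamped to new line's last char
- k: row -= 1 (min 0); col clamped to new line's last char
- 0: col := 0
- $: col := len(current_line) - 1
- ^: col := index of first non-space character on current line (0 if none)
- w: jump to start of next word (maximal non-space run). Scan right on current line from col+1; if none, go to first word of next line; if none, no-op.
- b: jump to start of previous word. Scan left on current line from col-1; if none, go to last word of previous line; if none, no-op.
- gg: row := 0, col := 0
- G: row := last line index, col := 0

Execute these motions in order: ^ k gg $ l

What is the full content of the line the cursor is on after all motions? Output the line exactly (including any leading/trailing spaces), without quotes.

After 1 (^): row=0 col=0 char='d'
After 2 (k): row=0 col=0 char='d'
After 3 (gg): row=0 col=0 char='d'
After 4 ($): row=0 col=16 char='e'
After 5 (l): row=0 col=16 char='e'

Answer: dog dog  sand one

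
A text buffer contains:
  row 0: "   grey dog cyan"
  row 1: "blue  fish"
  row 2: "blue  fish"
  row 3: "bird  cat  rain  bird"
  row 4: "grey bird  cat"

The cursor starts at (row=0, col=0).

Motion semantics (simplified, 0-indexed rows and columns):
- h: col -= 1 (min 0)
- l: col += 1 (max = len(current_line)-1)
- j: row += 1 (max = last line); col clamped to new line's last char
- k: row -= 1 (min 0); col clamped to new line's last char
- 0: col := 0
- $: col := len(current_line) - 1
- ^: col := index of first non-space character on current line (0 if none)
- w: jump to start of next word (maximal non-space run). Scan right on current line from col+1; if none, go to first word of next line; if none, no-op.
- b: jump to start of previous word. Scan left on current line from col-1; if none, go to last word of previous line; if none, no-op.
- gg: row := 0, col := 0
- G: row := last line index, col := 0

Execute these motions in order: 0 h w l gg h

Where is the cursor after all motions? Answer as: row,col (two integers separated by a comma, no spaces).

Answer: 0,0

Derivation:
After 1 (0): row=0 col=0 char='_'
After 2 (h): row=0 col=0 char='_'
After 3 (w): row=0 col=3 char='g'
After 4 (l): row=0 col=4 char='r'
After 5 (gg): row=0 col=0 char='_'
After 6 (h): row=0 col=0 char='_'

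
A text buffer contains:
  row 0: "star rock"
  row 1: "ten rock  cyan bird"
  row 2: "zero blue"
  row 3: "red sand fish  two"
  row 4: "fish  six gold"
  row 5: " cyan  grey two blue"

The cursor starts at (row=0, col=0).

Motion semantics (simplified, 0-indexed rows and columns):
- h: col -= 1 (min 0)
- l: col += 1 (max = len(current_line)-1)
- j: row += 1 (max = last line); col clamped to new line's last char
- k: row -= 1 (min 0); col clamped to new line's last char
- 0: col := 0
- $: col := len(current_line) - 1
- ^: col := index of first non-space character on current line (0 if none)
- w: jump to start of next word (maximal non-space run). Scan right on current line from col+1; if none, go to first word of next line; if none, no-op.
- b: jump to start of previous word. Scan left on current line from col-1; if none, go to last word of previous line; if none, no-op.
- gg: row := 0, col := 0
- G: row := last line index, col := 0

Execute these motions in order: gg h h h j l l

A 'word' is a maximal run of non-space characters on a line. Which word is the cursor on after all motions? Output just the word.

Answer: ten

Derivation:
After 1 (gg): row=0 col=0 char='s'
After 2 (h): row=0 col=0 char='s'
After 3 (h): row=0 col=0 char='s'
After 4 (h): row=0 col=0 char='s'
After 5 (j): row=1 col=0 char='t'
After 6 (l): row=1 col=1 char='e'
After 7 (l): row=1 col=2 char='n'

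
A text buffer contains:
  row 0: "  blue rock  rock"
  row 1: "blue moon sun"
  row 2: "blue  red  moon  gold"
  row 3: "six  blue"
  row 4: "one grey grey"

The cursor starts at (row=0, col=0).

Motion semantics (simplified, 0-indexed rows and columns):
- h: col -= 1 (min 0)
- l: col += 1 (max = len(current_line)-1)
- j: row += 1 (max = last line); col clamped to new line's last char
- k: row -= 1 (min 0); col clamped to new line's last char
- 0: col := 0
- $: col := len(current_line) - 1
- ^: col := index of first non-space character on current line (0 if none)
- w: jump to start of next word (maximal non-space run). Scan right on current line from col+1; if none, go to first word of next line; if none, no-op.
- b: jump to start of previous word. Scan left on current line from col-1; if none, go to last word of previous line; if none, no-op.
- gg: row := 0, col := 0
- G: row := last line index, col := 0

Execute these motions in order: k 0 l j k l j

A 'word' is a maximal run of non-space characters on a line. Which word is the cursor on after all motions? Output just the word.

After 1 (k): row=0 col=0 char='_'
After 2 (0): row=0 col=0 char='_'
After 3 (l): row=0 col=1 char='_'
After 4 (j): row=1 col=1 char='l'
After 5 (k): row=0 col=1 char='_'
After 6 (l): row=0 col=2 char='b'
After 7 (j): row=1 col=2 char='u'

Answer: blue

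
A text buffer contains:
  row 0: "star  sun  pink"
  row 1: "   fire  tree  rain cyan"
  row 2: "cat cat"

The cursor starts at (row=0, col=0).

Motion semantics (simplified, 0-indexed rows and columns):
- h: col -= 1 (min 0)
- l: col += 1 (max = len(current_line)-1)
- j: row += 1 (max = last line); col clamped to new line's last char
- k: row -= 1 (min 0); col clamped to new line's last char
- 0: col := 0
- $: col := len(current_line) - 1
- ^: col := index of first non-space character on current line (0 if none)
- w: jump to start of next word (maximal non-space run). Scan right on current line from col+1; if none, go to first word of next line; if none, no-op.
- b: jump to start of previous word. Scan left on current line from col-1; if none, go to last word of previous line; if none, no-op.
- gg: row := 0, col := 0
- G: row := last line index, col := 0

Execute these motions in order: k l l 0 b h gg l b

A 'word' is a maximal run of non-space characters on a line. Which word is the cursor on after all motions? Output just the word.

Answer: star

Derivation:
After 1 (k): row=0 col=0 char='s'
After 2 (l): row=0 col=1 char='t'
After 3 (l): row=0 col=2 char='a'
After 4 (0): row=0 col=0 char='s'
After 5 (b): row=0 col=0 char='s'
After 6 (h): row=0 col=0 char='s'
After 7 (gg): row=0 col=0 char='s'
After 8 (l): row=0 col=1 char='t'
After 9 (b): row=0 col=0 char='s'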